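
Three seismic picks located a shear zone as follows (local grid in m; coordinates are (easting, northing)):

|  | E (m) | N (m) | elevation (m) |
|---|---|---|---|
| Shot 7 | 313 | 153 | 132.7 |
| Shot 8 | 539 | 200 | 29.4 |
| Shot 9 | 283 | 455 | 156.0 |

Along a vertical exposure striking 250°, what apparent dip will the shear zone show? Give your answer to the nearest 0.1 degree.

Two edge vectors: Shot 7→Shot 8 = (226, 47, -103.3), Shot 7→Shot 9 = (-30, 302, 23.3).
Normal n = (Shot 7→Shot 8) × (Shot 7→Shot 9) = (32291.7, -2166.8, 69662).
So ∂z/∂E = −n_x/n_z = −0.46355 and ∂z/∂N = −n_y/n_z = 0.03110.
Unit vector along 250° is (sin 250°, cos 250°) = (-0.9397, -0.3420).
Slope in that direction = a·(-0.9397) + b·(-0.3420) = 0.42495.
Apparent dip = arctan|0.42495| = 23.0° (true dip is 24.9°, so apparent ≤ true as expected).

23.0°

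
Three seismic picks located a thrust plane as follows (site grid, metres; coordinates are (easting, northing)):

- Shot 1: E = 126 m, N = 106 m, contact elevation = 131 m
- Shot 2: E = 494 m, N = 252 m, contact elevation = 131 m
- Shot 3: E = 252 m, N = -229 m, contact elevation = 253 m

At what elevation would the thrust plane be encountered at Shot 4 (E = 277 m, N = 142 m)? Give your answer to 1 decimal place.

Let the plane be z = a·E + b·N + c.
Shot 2−Shot 1: 368a + 146b = 0;  Shot 3−Shot 1: 126a − 335b = 122.
Solving gives a = 0.12572, b = −0.31689.
Then c = 131 − a·126 − b·106 = 148.75.
At (277, 142): z = 34.8 − 45.0 + 148.75 = 138.6 m.

138.6 m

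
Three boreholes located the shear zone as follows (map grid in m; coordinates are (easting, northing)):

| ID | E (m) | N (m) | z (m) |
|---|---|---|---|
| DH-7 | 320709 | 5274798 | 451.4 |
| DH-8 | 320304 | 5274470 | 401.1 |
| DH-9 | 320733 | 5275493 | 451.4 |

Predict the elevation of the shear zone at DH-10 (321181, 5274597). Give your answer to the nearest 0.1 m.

512.6 m

Two edge vectors: DH-7→DH-8 = (-405, -328, -50.3), DH-7→DH-9 = (24, 695, 0).
Normal n = (DH-7→DH-8) × (DH-7→DH-9) = (34958.5, -1207.2, -273603).
So ∂z/∂E = −n_x/n_z = 0.127770894 and ∂z/∂N = −n_y/n_z = −0.004412232.
Intercept c from DH-7: 451.4 − 40977.28 + 23273.63 = −17252.24.
At (321181, 5274597): z = 41037.6 − 23272.7 − 17252.24 = 512.6 m.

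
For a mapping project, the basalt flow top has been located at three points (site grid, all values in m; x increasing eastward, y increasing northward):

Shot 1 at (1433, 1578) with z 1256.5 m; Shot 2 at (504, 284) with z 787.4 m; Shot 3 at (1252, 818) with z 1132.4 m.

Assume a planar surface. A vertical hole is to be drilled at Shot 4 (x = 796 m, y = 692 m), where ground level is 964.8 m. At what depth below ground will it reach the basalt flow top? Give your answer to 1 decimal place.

Let the plane be z = a·x + b·y + c.
Shot 2−Shot 1: −929a − 1294b = −469.1;  Shot 3−Shot 1: −181a − 760b = −124.1.
Solving gives a = 0.415260, b = 0.064392.
Then c = 1256.5 − a·1433 − b·1578 = 559.82.
At (796, 692): z_contact = 330.55 + 44.56 + 559.82 = 934.93 m.
Depth below ground = 964.8 − 934.93 = 29.9 m.

29.9 m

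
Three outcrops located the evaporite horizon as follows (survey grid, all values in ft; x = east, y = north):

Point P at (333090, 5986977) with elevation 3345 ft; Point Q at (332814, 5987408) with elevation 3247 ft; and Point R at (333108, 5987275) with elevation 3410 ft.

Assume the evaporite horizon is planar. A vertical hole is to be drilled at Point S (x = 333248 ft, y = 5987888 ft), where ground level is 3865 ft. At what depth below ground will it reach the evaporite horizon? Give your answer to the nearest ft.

Let the plane be z = a·x + b·y + c.
Point Q−Point P: −276a + 431b = −98;  Point R−Point P: 18a + 298b = 65.
Solving gives a = 0.63572429, b = 0.17972135.
Then c = 3345 − a·333090 − b·5986977 = −1284396.00.
At (333248, 5987888): z_contact = 211853.8 + 1076151.3 − 1284396.00 = 3609.2 ft.
Depth below ground = 3865 − 3609.2 = 256 ft.

256 ft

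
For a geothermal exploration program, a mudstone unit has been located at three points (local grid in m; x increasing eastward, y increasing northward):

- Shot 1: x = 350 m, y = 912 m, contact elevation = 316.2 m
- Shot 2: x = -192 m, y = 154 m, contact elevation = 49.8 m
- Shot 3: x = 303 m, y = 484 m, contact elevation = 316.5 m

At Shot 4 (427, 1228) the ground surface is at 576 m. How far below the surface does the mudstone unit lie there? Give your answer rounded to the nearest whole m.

235 m

Two edge vectors: Shot 1→Shot 2 = (-542, -758, -266.4), Shot 1→Shot 3 = (-47, -428, 0.3).
Normal n = (Shot 1→Shot 2) × (Shot 1→Shot 3) = (-114246.6, 12683.4, 196350).
So ∂z/∂x = −n_x/n_z = 0.58185 and ∂z/∂y = −n_y/n_z = −0.06460.
Intercept c from Shot 1: 316.2 − 203.65 + 58.91 = 171.46.
At (427, 1228): z_contact = 248.5 − 79.3 + 171.46 = 340.6 m.
Depth below ground = 576 − 340.6 = 235 m.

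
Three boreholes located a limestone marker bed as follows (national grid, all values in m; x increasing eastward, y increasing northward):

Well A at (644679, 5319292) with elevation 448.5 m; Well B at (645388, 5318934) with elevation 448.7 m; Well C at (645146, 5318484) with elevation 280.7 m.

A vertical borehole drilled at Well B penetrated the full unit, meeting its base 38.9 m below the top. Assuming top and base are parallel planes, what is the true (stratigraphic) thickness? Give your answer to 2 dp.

36.95 m

Let the plane be z = a·x + b·y + c.
Well B−Well A: 709a − 358b = 0.2;  Well C−Well A: 467a − 808b = −167.8.
Solving gives a = 0.14847, b = 0.29349.
|∇z| = √(a²+b²) = 0.32891, so dip δ = arctan(0.32891) = 18.21°.
True thickness = vertical thickness × cos δ = 38.9 × cos 18.21° = 36.95 m.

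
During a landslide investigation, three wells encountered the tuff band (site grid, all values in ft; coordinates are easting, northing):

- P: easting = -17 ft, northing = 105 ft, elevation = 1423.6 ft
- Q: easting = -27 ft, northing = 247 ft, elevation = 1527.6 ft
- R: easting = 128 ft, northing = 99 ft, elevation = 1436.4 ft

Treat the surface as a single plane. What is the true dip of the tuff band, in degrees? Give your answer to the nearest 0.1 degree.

36.9°

Let the plane be z = a·easting + b·northing + c.
Q−P: −10a + 142b = 104;  R−P: 145a − 6b = 12.8.
Solving gives a = 0.11893, b = 0.74077.
Gradient magnitude |∇z| = √(a² + b²) = √(0.01414 + 0.54874) = 0.75026.
True dip = arctan(0.75026) = 36.9°, dipping toward S (azimuth ≈ 189°).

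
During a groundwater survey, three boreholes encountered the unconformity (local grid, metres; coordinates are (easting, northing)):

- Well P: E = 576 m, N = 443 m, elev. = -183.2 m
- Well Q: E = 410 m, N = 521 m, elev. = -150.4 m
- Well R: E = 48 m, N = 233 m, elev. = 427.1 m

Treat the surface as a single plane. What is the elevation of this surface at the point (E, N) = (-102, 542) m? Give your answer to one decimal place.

Let the plane be z = a·E + b·N + c.
Well Q−Well P: −166a + 78b = 32.8;  Well R−Well P: −528a − 210b = 610.3.
Solving gives a = −0.71658, b = −1.10451.
Then c = -183.2 − a·576 − b·443 = 718.85.
At (-102, 542): z = 73.1 − 598.6 + 718.85 = 193.3 m.

193.3 m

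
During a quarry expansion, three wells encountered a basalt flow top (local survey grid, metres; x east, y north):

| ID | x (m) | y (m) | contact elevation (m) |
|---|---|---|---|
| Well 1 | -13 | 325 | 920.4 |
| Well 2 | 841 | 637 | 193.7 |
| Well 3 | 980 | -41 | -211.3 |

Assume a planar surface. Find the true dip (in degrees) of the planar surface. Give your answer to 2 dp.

46.93°

Let the plane be z = a·x + b·y + c.
Well 2−Well 1: 854a + 312b = −726.7;  Well 3−Well 1: 993a − 366b = −1131.7.
Solving gives a = −0.99467, b = 0.39342.
Gradient magnitude |∇z| = √(a² + b²) = √(0.98937 + 0.15478) = 1.06965.
True dip = arctan(1.06965) = 46.93°, dipping toward ESE (azimuth ≈ 112°).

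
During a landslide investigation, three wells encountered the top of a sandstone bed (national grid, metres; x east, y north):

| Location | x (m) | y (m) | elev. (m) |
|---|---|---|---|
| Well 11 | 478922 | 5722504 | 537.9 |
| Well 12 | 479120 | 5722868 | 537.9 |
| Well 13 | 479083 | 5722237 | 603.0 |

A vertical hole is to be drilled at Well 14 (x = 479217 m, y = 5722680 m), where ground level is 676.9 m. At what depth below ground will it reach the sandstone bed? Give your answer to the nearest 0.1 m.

96.6 m

Let the plane be z = a·x + b·y + c.
Well 12−Well 11: 198a + 364b = 0;  Well 13−Well 11: 161a − 267b = 65.1.
Solving gives a = 0.212580963, b = −0.115634700.
Then c = 537.9 − a·478922 − b·5722504 = 560448.23.
At (479217, 5722680): z_contact = 101872.41 − 661740.38 + 560448.23 = 580.26 m.
Depth below ground = 676.9 − 580.26 = 96.6 m.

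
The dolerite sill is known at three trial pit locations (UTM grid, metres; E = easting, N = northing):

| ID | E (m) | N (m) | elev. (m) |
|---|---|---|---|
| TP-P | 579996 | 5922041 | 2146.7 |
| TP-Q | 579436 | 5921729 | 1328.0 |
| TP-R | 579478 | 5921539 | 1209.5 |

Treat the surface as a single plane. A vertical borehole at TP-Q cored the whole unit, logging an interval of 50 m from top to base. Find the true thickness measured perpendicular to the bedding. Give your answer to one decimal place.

30.5 m

Two edge vectors: TP-P→TP-Q = (-560, -312, -818.7), TP-P→TP-R = (-518, -502, -937.2).
Normal n = (TP-P→TP-Q) × (TP-P→TP-R) = (-118581, -100745.4, 119504).
So ∂z/∂E = −n_x/n_z = 0.99228 and ∂z/∂N = −n_y/n_z = 0.84303.
|∇z| = √(a²+b²) = 1.30204, so dip δ = arctan(1.30204) = 52.47°.
True thickness = vertical thickness × cos δ = 50 × cos 52.47° = 30.5 m.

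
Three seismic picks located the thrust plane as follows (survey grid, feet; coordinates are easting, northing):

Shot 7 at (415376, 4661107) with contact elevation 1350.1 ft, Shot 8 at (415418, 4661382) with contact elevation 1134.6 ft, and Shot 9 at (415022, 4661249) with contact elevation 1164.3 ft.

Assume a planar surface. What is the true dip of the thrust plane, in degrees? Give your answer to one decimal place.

40.0°

Let the plane be z = a·easting + b·northing + c.
Shot 8−Shot 7: 42a + 275b = −215.5;  Shot 9−Shot 7: −354a + 142b = −185.8.
Solving gives a = 0.19837, b = −0.81393.
Gradient magnitude |∇z| = √(a² + b²) = √(0.03935 + 0.66249) = 0.83776.
True dip = arctan(0.83776) = 40.0°, dipping toward NNW (azimuth ≈ 346°).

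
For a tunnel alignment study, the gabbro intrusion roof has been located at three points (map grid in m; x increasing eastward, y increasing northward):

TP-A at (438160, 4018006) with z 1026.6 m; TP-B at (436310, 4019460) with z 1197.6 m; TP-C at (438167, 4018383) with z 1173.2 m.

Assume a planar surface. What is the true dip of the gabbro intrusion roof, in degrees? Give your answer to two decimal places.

23.68°

Let the plane be z = a·x + b·y + c.
TP-B−TP-A: −1850a + 1454b = 171;  TP-C−TP-A: 7a + 377b = 146.6.
Solving gives a = 0.21012, b = 0.38496.
Gradient magnitude |∇z| = √(a² + b²) = √(0.04415 + 0.14819) = 0.43857.
True dip = arctan(0.43857) = 23.68°, dipping toward SSW (azimuth ≈ 209°).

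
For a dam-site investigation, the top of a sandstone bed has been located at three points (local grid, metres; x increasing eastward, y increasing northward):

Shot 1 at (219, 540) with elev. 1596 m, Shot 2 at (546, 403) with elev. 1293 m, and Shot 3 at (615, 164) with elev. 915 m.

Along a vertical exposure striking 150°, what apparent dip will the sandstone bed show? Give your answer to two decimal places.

Two edge vectors: Shot 1→Shot 2 = (327, -137, -303), Shot 1→Shot 3 = (396, -376, -681).
Normal n = (Shot 1→Shot 2) × (Shot 1→Shot 3) = (-20631, 102699, -68700).
So ∂z/∂x = −n_x/n_z = −0.30031 and ∂z/∂y = −n_y/n_z = 1.49489.
Unit vector along 150° is (sin 150°, cos 150°) = (0.5000, -0.8660).
Slope in that direction = a·(0.5000) + b·(-0.8660) = −1.44477.
Apparent dip = arctan|1.44477| = 55.31° (true dip is 56.7°, so apparent ≤ true as expected).

55.31°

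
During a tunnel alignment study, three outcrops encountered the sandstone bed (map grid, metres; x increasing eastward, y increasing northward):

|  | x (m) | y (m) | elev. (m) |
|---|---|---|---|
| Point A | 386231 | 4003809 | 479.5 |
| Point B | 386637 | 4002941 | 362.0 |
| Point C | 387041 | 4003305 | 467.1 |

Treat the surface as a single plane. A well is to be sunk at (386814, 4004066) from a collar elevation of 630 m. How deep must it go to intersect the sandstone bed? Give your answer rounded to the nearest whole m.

47 m

Let the plane be z = a·x + b·y + c.
Point B−Point A: 406a − 868b = −117.5;  Point C−Point A: 810a − 504b = −12.4.
Solving gives a = 0.09721380, b = 0.18083963.
Then c = 479.5 − a·386231 − b·4003809 = −761114.83.
At (386814, 4004066): z_contact = 37603.7 + 724093.8 − 761114.83 = 582.7 m.
Depth below ground = 630 − 582.7 = 47 m.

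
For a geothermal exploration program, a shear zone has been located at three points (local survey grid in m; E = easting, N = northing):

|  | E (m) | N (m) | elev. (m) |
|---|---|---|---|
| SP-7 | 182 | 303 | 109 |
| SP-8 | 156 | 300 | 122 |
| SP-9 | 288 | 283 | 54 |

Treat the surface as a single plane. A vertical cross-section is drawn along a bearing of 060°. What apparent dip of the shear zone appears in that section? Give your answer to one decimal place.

Let the plane be z = a·E + b·N + c.
SP-8−SP-7: −26a − 3b = 13;  SP-9−SP-7: 106a − 20b = −55.
Solving gives a = −0.50716, b = 0.06205.
Unit vector along 060° is (sin 60°, cos 60°) = (0.8660, 0.5000).
Slope in that direction = a·(0.8660) + b·(0.5000) = −0.40819.
Apparent dip = arctan|0.40819| = 22.2° (true dip is 27.1°, so apparent ≤ true as expected).

22.2°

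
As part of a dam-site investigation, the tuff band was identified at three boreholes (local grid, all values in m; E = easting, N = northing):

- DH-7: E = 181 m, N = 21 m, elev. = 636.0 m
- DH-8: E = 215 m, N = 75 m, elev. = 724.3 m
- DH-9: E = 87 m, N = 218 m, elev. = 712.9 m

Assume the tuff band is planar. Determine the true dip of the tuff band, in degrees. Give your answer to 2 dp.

Let the plane be z = a·E + b·N + c.
DH-8−DH-7: 34a + 54b = 88.3;  DH-9−DH-7: −94a + 197b = 76.9.
Solving gives a = 1.12472, b = 0.92703.
Gradient magnitude |∇z| = √(a² + b²) = √(1.26500 + 0.85938) = 1.45753.
True dip = arctan(1.45753) = 55.55°, dipping toward SW (azimuth ≈ 231°).

55.55°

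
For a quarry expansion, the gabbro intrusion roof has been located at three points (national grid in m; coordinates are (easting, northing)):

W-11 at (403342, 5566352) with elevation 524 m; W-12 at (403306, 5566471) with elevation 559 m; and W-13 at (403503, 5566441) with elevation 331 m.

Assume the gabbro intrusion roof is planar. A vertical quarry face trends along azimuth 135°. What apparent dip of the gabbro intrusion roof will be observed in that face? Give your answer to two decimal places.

38.07°

Two edge vectors: W-11→W-12 = (-36, 119, 35), W-11→W-13 = (161, 89, -193).
Normal n = (W-11→W-12) × (W-11→W-13) = (-26082, -1313, -22363).
So ∂z/∂E = −n_x/n_z = −1.16630 and ∂z/∂N = −n_y/n_z = −0.05871.
Unit vector along 135° is (sin 135°, cos 135°) = (0.7071, -0.7071).
Slope in that direction = a·(0.7071) + b·(-0.7071) = −0.78318.
Apparent dip = arctan|0.78318| = 38.07° (true dip is 49.4°, so apparent ≤ true as expected).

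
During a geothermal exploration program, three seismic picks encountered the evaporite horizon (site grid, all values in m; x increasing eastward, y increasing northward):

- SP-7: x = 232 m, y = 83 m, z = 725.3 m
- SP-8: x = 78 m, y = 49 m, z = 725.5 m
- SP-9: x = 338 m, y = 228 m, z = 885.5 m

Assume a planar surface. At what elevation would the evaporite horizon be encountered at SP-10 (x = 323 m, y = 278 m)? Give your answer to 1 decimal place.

955.8 m

Let the plane be z = a·x + b·y + c.
SP-8−SP-7: −154a − 34b = 0.2;  SP-9−SP-7: 106a + 145b = 160.2.
Solving gives a = −0.29242, b = 1.31859.
Then c = 725.3 − a·232 − b·83 = 683.70.
At (323, 278): z = −94.5 + 366.6 + 683.70 = 955.8 m.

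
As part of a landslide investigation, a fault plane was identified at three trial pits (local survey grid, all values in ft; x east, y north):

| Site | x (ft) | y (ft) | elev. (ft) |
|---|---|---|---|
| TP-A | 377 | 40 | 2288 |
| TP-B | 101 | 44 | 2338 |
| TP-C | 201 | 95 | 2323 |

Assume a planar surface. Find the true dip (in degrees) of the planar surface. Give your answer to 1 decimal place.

Two edge vectors: TP-A→TP-B = (-276, 4, 50), TP-A→TP-C = (-176, 55, 35).
Normal n = (TP-A→TP-B) × (TP-A→TP-C) = (-2610, 860, -14476).
So ∂z/∂x = −n_x/n_z = −0.18030 and ∂z/∂y = −n_y/n_z = 0.05941.
Gradient magnitude |∇z| = √(a² + b²) = √(0.03251 + 0.00353) = 0.18983.
True dip = arctan(0.18983) = 10.7°, dipping toward ESE (azimuth ≈ 108°).

10.7°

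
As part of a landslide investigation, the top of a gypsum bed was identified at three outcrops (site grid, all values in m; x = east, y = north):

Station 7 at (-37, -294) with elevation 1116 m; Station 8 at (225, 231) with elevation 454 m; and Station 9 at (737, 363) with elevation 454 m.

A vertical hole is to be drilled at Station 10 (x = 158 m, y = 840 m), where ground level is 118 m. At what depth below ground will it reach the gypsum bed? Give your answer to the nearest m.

Two edge vectors: Station 7→Station 8 = (262, 525, -662), Station 7→Station 9 = (774, 657, -662).
Normal n = (Station 7→Station 8) × (Station 7→Station 9) = (87384, -338944, -234216).
So ∂z/∂x = −n_x/n_z = 0.37309 and ∂z/∂y = −n_y/n_z = −1.44714.
Intercept c from Station 7: 1116 + 13.80 − 425.46 = 704.34.
At (158, 840): z_contact = 58.9 − 1215.6 + 704.34 = -452.3 m.
Depth below ground = 118 − (-452.3) = 570 m.

570 m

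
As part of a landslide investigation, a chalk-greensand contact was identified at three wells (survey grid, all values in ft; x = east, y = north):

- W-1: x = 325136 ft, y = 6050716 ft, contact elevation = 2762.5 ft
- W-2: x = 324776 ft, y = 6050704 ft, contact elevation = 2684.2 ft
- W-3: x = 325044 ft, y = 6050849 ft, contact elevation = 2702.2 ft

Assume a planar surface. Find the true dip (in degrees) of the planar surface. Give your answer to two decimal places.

20.47°

Let the plane be z = a·x + b·y + c.
W-2−W-1: −360a − 12b = −78.3;  W-3−W-1: −92a + 133b = −60.3.
Solving gives a = 0.22737, b = −0.29610.
Gradient magnitude |∇z| = √(a² + b²) = √(0.05170 + 0.08768) = 0.37333.
True dip = arctan(0.37333) = 20.47°, dipping toward NW (azimuth ≈ 322°).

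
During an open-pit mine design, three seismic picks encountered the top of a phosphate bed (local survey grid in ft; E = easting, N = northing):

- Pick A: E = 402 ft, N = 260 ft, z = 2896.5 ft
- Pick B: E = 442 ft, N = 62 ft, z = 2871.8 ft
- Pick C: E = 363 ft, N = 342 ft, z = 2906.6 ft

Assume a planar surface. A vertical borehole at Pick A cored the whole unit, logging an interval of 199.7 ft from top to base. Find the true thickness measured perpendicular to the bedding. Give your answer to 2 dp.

198.13 ft

Two edge vectors: Pick A→Pick B = (40, -198, -24.7), Pick A→Pick C = (-39, 82, 10.1).
Normal n = (Pick A→Pick B) × (Pick A→Pick C) = (25.6, 559.3, -4442).
So ∂z/∂E = −n_x/n_z = 0.00576 and ∂z/∂N = −n_y/n_z = 0.12591.
|∇z| = √(a²+b²) = 0.12604, so dip δ = arctan(0.12604) = 7.18°.
True thickness = vertical thickness × cos δ = 199.7 × cos 7.18° = 198.13 ft.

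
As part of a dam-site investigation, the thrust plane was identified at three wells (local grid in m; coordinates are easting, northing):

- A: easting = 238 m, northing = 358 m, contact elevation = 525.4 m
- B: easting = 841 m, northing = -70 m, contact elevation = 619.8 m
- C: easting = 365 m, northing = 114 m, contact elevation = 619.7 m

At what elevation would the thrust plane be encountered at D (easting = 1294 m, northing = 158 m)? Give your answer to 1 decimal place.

Two edge vectors: A→B = (603, -428, 94.4), A→C = (127, -244, 94.3).
Normal n = (A→B) × (A→C) = (-17326.8, -44874.1, -92776).
So ∂z/∂easting = −n_x/n_z = −0.186760 and ∂z/∂northing = −n_y/n_z = −0.483682.
Intercept c from A: 525.4 + 44.45 + 173.16 = 743.01.
At (1294, 158): z = −241.7 − 76.4 + 743.01 = 424.9 m.

424.9 m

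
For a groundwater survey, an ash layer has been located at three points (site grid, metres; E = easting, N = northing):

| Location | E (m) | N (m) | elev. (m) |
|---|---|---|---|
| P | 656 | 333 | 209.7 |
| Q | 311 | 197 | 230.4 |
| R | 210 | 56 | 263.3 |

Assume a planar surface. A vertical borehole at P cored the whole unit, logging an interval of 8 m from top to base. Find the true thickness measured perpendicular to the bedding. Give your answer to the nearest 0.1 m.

7.7 m

Let the plane be z = a·E + b·N + c.
Q−P: −345a − 136b = 20.7;  R−P: −446a − 277b = 53.6.
Solving gives a = 0.04456, b = −0.26526.
|∇z| = √(a²+b²) = 0.26897, so dip δ = arctan(0.26897) = 15.05°.
True thickness = vertical thickness × cos δ = 8 × cos 15.05° = 7.7 m.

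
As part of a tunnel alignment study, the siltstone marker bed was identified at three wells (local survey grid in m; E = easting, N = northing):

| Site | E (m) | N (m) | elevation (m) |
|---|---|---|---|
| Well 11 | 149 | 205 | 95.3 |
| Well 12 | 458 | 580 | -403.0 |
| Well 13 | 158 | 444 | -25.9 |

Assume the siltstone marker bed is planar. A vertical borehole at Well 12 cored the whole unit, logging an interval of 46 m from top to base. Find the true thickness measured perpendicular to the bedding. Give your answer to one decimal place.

Two edge vectors: Well 11→Well 12 = (309, 375, -498.3), Well 11→Well 13 = (9, 239, -121.2).
Normal n = (Well 11→Well 12) × (Well 11→Well 13) = (73643.7, 32966.1, 70476).
So ∂z/∂E = −n_x/n_z = −1.04495 and ∂z/∂N = −n_y/n_z = −0.46776.
|∇z| = √(a²+b²) = 1.14487, so dip δ = arctan(1.14487) = 48.86°.
True thickness = vertical thickness × cos δ = 46 × cos 48.86° = 30.3 m.

30.3 m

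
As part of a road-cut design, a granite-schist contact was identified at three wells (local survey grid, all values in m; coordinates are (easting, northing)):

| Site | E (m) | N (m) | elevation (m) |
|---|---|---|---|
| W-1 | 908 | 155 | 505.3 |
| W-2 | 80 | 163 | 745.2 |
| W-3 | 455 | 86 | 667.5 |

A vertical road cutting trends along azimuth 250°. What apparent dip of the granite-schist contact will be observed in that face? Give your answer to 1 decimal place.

22.8°

Two edge vectors: W-1→W-2 = (-828, 8, 239.9), W-1→W-3 = (-453, -69, 162.2).
Normal n = (W-1→W-2) × (W-1→W-3) = (17850.7, 25626.9, 60756).
So ∂z/∂E = −n_x/n_z = −0.29381 and ∂z/∂N = −n_y/n_z = −0.42180.
Unit vector along 250° is (sin 250°, cos 250°) = (-0.9397, -0.3420).
Slope in that direction = a·(-0.9397) + b·(-0.3420) = 0.42035.
Apparent dip = arctan|0.42035| = 22.8° (true dip is 27.2°, so apparent ≤ true as expected).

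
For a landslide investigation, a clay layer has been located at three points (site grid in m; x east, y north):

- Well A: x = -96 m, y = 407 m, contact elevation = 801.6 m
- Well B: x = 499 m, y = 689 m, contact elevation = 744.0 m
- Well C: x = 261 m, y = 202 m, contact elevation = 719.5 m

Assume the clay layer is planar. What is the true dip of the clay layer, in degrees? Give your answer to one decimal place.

11.4°

Two edge vectors: Well A→Well B = (595, 282, -57.6), Well A→Well C = (357, -205, -82.1).
Normal n = (Well A→Well B) × (Well A→Well C) = (-34960.2, 28286.3, -222649).
So ∂z/∂x = −n_x/n_z = −0.15702 and ∂z/∂y = −n_y/n_z = 0.12704.
Gradient magnitude |∇z| = √(a² + b²) = √(0.02466 + 0.01614) = 0.20198.
True dip = arctan(0.20198) = 11.4°, dipping toward SE (azimuth ≈ 129°).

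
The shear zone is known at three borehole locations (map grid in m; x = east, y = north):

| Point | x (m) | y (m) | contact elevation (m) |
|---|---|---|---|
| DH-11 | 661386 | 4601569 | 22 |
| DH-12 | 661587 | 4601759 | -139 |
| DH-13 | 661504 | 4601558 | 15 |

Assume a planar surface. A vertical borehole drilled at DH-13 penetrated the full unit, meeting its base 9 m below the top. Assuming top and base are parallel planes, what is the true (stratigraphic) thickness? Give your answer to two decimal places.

Let the plane be z = a·x + b·y + c.
DH-12−DH-11: 201a + 190b = −161;  DH-13−DH-11: 118a − 11b = −7.
Solving gives a = −0.12590, b = −0.71418.
|∇z| = √(a²+b²) = 0.72519, so dip δ = arctan(0.72519) = 35.95°.
True thickness = vertical thickness × cos δ = 9 × cos 35.95° = 7.29 m.

7.29 m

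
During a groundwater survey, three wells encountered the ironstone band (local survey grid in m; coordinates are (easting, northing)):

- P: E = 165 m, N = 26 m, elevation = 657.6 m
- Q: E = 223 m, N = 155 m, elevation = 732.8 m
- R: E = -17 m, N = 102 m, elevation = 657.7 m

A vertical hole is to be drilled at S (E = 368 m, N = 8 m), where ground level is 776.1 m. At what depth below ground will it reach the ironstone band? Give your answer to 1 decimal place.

85.8 m

Two edge vectors: P→Q = (58, 129, 75.2), P→R = (-182, 76, 0.1).
Normal n = (P→Q) × (P→R) = (-5702.3, -13692.2, 27886).
So ∂z/∂E = −n_x/n_z = 0.20449 and ∂z/∂N = −n_y/n_z = 0.49101.
Intercept c from P: 657.6 − 33.74 − 12.77 = 611.09.
At (368, 8): z_contact = 75.25 + 3.93 + 611.09 = 690.27 m.
Depth below ground = 776.1 − 690.27 = 85.8 m.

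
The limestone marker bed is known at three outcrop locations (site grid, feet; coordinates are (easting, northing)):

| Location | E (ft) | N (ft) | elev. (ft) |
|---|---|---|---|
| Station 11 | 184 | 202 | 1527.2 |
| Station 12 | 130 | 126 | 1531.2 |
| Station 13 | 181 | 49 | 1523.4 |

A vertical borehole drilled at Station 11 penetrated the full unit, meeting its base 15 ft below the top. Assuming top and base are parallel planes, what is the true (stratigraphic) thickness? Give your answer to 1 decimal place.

Let the plane be z = a·E + b·N + c.
Station 12−Station 11: −54a − 76b = 4;  Station 13−Station 11: −3a − 153b = −3.8.
Solving gives a = −0.11212, b = 0.02704.
|∇z| = √(a²+b²) = 0.11534, so dip δ = arctan(0.11534) = 6.58°.
True thickness = vertical thickness × cos δ = 15 × cos 6.58° = 14.9 ft.

14.9 ft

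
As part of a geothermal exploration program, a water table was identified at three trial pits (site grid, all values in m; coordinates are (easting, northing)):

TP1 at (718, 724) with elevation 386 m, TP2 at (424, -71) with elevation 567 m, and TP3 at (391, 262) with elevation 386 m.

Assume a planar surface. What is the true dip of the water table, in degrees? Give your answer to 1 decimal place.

Two edge vectors: TP1→TP2 = (-294, -795, 181), TP1→TP3 = (-327, -462, 0).
Normal n = (TP1→TP2) × (TP1→TP3) = (83622, -59187, -124137).
So ∂z/∂E = −n_x/n_z = 0.67363 and ∂z/∂N = −n_y/n_z = −0.47679.
Gradient magnitude |∇z| = √(a² + b²) = √(0.45377 + 0.22733) = 0.82529.
True dip = arctan(0.82529) = 39.5°, dipping toward NW (azimuth ≈ 305°).

39.5°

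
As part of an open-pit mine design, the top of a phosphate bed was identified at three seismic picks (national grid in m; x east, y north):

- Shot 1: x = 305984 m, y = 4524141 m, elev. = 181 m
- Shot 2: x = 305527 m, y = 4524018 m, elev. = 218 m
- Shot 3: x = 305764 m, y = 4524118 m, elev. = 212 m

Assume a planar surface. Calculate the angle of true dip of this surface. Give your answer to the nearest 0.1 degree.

Two edge vectors: Shot 1→Shot 2 = (-457, -123, 37), Shot 1→Shot 3 = (-220, -23, 31).
Normal n = (Shot 1→Shot 2) × (Shot 1→Shot 3) = (-2962, 6027, -16549).
So ∂z/∂x = −n_x/n_z = −0.17898 and ∂z/∂y = −n_y/n_z = 0.36419.
Gradient magnitude |∇z| = √(a² + b²) = √(0.03204 + 0.13264) = 0.40580.
True dip = arctan(0.40580) = 22.1°, dipping toward SSE (azimuth ≈ 154°).

22.1°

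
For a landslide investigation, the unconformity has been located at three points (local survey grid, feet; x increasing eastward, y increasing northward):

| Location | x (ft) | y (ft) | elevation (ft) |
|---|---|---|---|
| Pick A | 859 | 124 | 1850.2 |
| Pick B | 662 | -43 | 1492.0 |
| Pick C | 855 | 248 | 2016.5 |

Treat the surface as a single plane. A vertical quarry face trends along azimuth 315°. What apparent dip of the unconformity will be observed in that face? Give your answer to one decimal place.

26.3°

Let the plane be z = a·x + b·y + c.
Pick B−Pick A: −197a − 167b = −358.2;  Pick C−Pick A: −4a + 124b = 166.3.
Solving gives a = 0.66324, b = 1.36252.
Unit vector along 315° is (sin 315°, cos 315°) = (-0.7071, 0.7071).
Slope in that direction = a·(-0.7071) + b·(0.7071) = 0.49447.
Apparent dip = arctan|0.49447| = 26.3° (true dip is 56.6°, so apparent ≤ true as expected).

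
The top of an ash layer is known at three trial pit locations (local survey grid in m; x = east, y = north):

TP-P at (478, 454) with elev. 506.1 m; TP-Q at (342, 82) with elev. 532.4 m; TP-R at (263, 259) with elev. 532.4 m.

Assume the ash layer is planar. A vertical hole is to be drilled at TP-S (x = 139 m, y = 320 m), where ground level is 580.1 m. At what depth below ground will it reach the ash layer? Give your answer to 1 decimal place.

Two edge vectors: TP-P→TP-Q = (-136, -372, 26.3), TP-P→TP-R = (-215, -195, 26.3).
Normal n = (TP-P→TP-Q) × (TP-P→TP-R) = (-4655.1, -2077.7, -53460).
So ∂z/∂x = −n_x/n_z = −0.08708 and ∂z/∂y = −n_y/n_z = −0.03886.
Intercept c from TP-P: 506.1 + 41.62 + 17.64 = 565.37.
At (139, 320): z_contact = −12.10 − 12.44 + 565.37 = 540.83 m.
Depth below ground = 580.1 − 540.83 = 39.3 m.

39.3 m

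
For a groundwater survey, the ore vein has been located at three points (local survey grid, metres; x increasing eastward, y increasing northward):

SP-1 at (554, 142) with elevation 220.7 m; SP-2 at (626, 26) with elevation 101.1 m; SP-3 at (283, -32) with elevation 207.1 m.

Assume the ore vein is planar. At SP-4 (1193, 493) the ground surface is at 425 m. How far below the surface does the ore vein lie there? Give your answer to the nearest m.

217 m

Two edge vectors: SP-1→SP-2 = (72, -116, -119.6), SP-1→SP-3 = (-271, -174, -13.6).
Normal n = (SP-1→SP-2) × (SP-1→SP-3) = (-19232.8, 33390.8, -43964).
So ∂z/∂x = −n_x/n_z = −0.43747 and ∂z/∂y = −n_y/n_z = 0.75950.
Intercept c from SP-1: 220.7 + 242.36 − 107.85 = 355.21.
At (1193, 493): z_contact = −521.9 + 374.4 + 355.21 = 207.7 m.
Depth below ground = 425 − 207.7 = 217 m.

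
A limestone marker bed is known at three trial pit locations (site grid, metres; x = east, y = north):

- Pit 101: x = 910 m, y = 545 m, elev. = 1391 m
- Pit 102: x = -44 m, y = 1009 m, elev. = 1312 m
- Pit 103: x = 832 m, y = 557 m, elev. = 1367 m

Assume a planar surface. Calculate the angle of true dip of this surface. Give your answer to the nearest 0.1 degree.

38.4°

Let the plane be z = a·x + b·y + c.
Pit 102−Pit 101: −954a + 464b = −79;  Pit 103−Pit 101: −78a + 12b = −24.
Solving gives a = 0.41174, b = 0.67629.
Gradient magnitude |∇z| = √(a² + b²) = √(0.16953 + 0.45736) = 0.79176.
True dip = arctan(0.79176) = 38.4°, dipping toward SSW (azimuth ≈ 211°).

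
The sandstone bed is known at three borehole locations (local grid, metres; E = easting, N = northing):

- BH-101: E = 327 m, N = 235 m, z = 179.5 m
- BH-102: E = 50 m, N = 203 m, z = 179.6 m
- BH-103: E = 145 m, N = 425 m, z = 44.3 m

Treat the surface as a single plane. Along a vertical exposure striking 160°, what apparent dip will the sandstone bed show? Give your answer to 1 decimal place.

32.1°

Two edge vectors: BH-101→BH-102 = (-277, -32, 0.1), BH-101→BH-103 = (-182, 190, -135.2).
Normal n = (BH-101→BH-102) × (BH-101→BH-103) = (4307.4, -37468.6, -58454).
So ∂z/∂E = −n_x/n_z = 0.07369 and ∂z/∂N = −n_y/n_z = −0.64099.
Unit vector along 160° is (sin 160°, cos 160°) = (0.3420, -0.9397).
Slope in that direction = a·(0.3420) + b·(-0.9397) = 0.62754.
Apparent dip = arctan|0.62754| = 32.1° (true dip is 32.8°, so apparent ≤ true as expected).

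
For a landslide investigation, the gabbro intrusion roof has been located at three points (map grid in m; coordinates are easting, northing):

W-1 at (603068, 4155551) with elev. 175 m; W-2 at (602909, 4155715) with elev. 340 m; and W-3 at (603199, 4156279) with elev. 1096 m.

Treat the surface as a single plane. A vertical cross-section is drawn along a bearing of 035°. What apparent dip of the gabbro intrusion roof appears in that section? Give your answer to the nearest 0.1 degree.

48.6°

Two edge vectors: W-1→W-2 = (-159, 164, 165), W-1→W-3 = (131, 728, 921).
Normal n = (W-1→W-2) × (W-1→W-3) = (30924, 168054, -137236).
So ∂z/∂easting = −n_x/n_z = 0.22533 and ∂z/∂northing = −n_y/n_z = 1.22456.
Unit vector along 035° is (sin 35°, cos 35°) = (0.5736, 0.8192).
Slope in that direction = a·(0.5736) + b·(0.8192) = 1.13235.
Apparent dip = arctan|1.13235| = 48.6° (true dip is 51.2°, so apparent ≤ true as expected).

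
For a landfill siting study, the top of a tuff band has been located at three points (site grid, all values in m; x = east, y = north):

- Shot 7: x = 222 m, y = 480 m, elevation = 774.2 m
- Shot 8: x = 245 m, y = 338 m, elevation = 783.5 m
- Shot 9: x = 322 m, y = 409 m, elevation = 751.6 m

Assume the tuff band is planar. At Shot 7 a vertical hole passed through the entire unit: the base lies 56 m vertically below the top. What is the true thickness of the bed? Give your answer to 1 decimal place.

Two edge vectors: Shot 7→Shot 8 = (23, -142, 9.3), Shot 7→Shot 9 = (100, -71, -22.6).
Normal n = (Shot 7→Shot 8) × (Shot 7→Shot 9) = (3869.5, 1449.8, 12567).
So ∂z/∂x = −n_x/n_z = −0.30791 and ∂z/∂y = −n_y/n_z = −0.11537.
|∇z| = √(a²+b²) = 0.32881, so dip δ = arctan(0.32881) = 18.20°.
True thickness = vertical thickness × cos δ = 56 × cos 18.20° = 53.2 m.

53.2 m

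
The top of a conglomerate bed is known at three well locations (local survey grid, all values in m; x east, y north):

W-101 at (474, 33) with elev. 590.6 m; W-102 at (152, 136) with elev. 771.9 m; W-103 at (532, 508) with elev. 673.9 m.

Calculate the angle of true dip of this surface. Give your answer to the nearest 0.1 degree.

28.4°

Let the plane be z = a·x + b·y + c.
W-102−W-101: −322a + 103b = 181.3;  W-103−W-101: 58a + 475b = 83.3.
Solving gives a = −0.48789, b = 0.23494.
Gradient magnitude |∇z| = √(a² + b²) = √(0.23804 + 0.05520) = 0.54151.
True dip = arctan(0.54151) = 28.4°, dipping toward ESE (azimuth ≈ 116°).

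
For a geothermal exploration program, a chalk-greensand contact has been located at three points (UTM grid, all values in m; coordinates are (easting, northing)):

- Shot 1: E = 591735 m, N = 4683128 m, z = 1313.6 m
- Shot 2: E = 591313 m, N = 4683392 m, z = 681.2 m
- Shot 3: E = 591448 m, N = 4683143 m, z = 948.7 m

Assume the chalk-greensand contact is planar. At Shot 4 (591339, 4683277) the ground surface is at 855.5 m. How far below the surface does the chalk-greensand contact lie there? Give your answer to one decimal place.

96.2 m

Two edge vectors: Shot 1→Shot 2 = (-422, 264, -632.4), Shot 1→Shot 3 = (-287, 15, -364.9).
Normal n = (Shot 1→Shot 2) × (Shot 1→Shot 3) = (-86847.6, 27511, 69438).
So ∂z/∂E = −n_x/n_z = 1.250721507 and ∂z/∂N = −n_y/n_z = −0.396195167.
Intercept c from Shot 1: 1313.6 − 740095.69 + 1855432.68 = 1116650.59.
At (591339, 4683277): z_contact = 739600.41 − 1855491.71 + 1116650.59 = 759.28 m.
Depth below ground = 855.5 − 759.28 = 96.2 m.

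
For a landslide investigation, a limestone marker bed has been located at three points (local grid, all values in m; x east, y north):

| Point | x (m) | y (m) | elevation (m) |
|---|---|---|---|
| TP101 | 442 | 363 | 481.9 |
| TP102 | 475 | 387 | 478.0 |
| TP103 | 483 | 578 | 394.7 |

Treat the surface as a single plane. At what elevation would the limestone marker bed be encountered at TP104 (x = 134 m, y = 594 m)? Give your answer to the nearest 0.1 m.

Two edge vectors: TP101→TP102 = (33, 24, -3.9), TP101→TP103 = (41, 215, -87.2).
Normal n = (TP101→TP102) × (TP101→TP103) = (-1254.3, 2717.7, 6111).
So ∂z/∂x = −n_x/n_z = 0.20525 and ∂z/∂y = −n_y/n_z = −0.44472.
Intercept c from TP101: 481.9 − 90.72 + 161.43 = 552.61.
At (134, 594): z = 27.5 − 264.2 + 552.61 = 316.0 m.

316.0 m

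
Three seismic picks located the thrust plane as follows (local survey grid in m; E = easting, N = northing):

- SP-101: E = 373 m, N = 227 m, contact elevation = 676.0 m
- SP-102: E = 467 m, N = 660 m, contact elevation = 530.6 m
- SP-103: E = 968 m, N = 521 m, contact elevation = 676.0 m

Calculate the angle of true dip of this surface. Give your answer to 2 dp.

Two edge vectors: SP-101→SP-102 = (94, 433, -145.4), SP-101→SP-103 = (595, 294, 0).
Normal n = (SP-101→SP-102) × (SP-101→SP-103) = (42747.6, -86513, -229999).
So ∂z/∂E = −n_x/n_z = 0.18586 and ∂z/∂N = −n_y/n_z = −0.37615.
Gradient magnitude |∇z| = √(a² + b²) = √(0.03454 + 0.14149) = 0.41956.
True dip = arctan(0.41956) = 22.76°, dipping toward NNW (azimuth ≈ 334°).

22.76°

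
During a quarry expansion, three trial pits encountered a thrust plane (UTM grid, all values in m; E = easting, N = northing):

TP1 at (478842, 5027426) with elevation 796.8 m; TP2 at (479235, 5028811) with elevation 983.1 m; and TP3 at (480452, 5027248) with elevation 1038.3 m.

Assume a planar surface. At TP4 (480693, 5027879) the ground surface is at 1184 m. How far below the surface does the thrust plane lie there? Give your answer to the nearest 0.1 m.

Two edge vectors: TP1→TP2 = (393, 1385, 186.3), TP1→TP3 = (1610, -178, 241.5).
Normal n = (TP1→TP2) × (TP1→TP3) = (367638.9, 205033.5, -2299804).
So ∂z/∂E = −n_x/n_z = 0.159856623 and ∂z/∂N = −n_y/n_z = 0.089152597.
Intercept c from TP1: 796.8 − 76546.06 − 448208.09 = −523957.35.
At (480693, 5027879): z_contact = 76841.96 + 448248.47 − 523957.35 = 1133.08 m.
Depth below ground = 1184 − 1133.08 = 50.9 m.

50.9 m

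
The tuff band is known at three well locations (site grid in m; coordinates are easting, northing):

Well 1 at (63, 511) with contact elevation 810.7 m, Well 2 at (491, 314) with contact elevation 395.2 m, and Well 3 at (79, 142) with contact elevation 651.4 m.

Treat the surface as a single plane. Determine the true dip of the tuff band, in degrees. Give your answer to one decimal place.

41.4°

Two edge vectors: Well 1→Well 2 = (428, -197, -415.5), Well 1→Well 3 = (16, -369, -159.3).
Normal n = (Well 1→Well 2) × (Well 1→Well 3) = (-121937.4, 61532.4, -154780).
So ∂z/∂easting = −n_x/n_z = −0.78781 and ∂z/∂northing = −n_y/n_z = 0.39755.
Gradient magnitude |∇z| = √(a² + b²) = √(0.62065 + 0.15804) = 0.88243.
True dip = arctan(0.88243) = 41.4°, dipping toward ESE (azimuth ≈ 117°).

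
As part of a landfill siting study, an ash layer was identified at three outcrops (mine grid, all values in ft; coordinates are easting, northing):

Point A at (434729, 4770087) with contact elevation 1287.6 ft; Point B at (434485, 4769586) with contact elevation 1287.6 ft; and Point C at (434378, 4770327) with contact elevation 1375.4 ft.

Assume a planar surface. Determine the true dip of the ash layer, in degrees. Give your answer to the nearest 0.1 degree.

Two edge vectors: Point A→Point B = (-244, -501, 0), Point A→Point C = (-351, 240, 87.8).
Normal n = (Point A→Point B) × (Point A→Point C) = (-43987.8, 21423.2, -234411).
So ∂z/∂easting = −n_x/n_z = −0.18765 and ∂z/∂northing = −n_y/n_z = 0.09139.
Gradient magnitude |∇z| = √(a² + b²) = √(0.03521 + 0.00835) = 0.20872.
True dip = arctan(0.20872) = 11.8°, dipping toward ESE (azimuth ≈ 116°).

11.8°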